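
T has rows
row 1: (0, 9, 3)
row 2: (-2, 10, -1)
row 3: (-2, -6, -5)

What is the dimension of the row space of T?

Row reduce to echelon form.
Swap R1 ↔ R2
R3 ← R3 − R1: [0, -16, -4]
R3 ← R3 + (16/9)·R2: [0, 0, 4/3]
Echelon form has 3 nonzero rows, so rank(T) = 3.
The row space has dimension equal to the rank: 3.

3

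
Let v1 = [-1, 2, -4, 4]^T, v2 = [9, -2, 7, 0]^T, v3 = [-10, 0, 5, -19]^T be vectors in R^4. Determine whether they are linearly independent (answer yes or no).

Form the matrix with these vectors as rows and row reduce.
R2 ← R2 + (9)·R1: [0, 16, -29, 36]
R3 ← R3 − (10)·R1: [0, -20, 45, -59]
R3 ← R3 + (5/4)·R2: [0, 0, 35/4, -14]
3 nonzero rows, so the 3 vectors span a space of dimension 3.
Since 3 = 3, the vectors are linearly independent.

yes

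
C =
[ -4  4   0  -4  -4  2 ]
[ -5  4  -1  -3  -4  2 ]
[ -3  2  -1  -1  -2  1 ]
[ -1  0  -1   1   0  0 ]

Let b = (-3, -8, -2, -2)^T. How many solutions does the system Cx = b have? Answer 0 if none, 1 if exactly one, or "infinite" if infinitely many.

0

Row reduce the augmented matrix [C | b].
R2 ← R2 − (5/4)·R1: [0, -1, -1, 2, 1, -1/2, -17/4]
R3 ← R3 − (3/4)·R1: [0, -1, -1, 2, 1, -1/2, 1/4]
R4 ← R4 − (1/4)·R1: [0, -1, -1, 2, 1, -1/2, -5/4]
R3 ← R3 − R2: [0, 0, 0, 0, 0, 0, 9/2]
R4 ← R4 − R2: [0, 0, 0, 0, 0, 0, 3]
R4 ← R4 − (2/3)·R3: [0, 0, 0, 0, 0, 0, 0]
The echelon form has 3 nonzero rows; the last pivot sits in the augmented column, so rank(C) = 2 but rank([C|b]) = 3.
Since the ranks differ, the system is inconsistent.
It has no solutions.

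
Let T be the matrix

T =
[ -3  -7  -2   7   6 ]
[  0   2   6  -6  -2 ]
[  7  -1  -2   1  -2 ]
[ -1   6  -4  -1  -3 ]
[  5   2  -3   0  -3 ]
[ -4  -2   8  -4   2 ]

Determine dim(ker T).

2

Row reduce to echelon form.
R3 ← R3 + (7/3)·R1: [0, -52/3, -20/3, 52/3, 12]
R4 ← R4 − (1/3)·R1: [0, 25/3, -10/3, -10/3, -5]
R5 ← R5 + (5/3)·R1: [0, -29/3, -19/3, 35/3, 7]
R6 ← R6 − (4/3)·R1: [0, 22/3, 32/3, -40/3, -6]
R3 ← R3 + (26/3)·R2: [0, 0, 136/3, -104/3, -16/3]
R4 ← R4 − (25/6)·R2: [0, 0, -85/3, 65/3, 10/3]
R5 ← R5 + (29/6)·R2: [0, 0, 68/3, -52/3, -8/3]
R6 ← R6 − (11/3)·R2: [0, 0, -34/3, 26/3, 4/3]
R4 ← R4 + (5/8)·R3: [0, 0, 0, 0, 0]
R5 ← R5 − (1/2)·R3: [0, 0, 0, 0, 0]
R6 ← R6 + (1/4)·R3: [0, 0, 0, 0, 0]
3 nonzero rows, so rank(T) = 3.
T has 5 columns; by rank–nullity, nullity = 5 − 3 = 2.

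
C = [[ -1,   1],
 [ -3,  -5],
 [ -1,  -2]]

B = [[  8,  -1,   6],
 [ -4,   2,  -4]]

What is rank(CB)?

2

First compute CB:
[[-12,   3, -10],
 [ -4,  -7,   2],
 [  0,  -3,   2]]
Now row reduce the product.
R2 ← R2 − (1/3)·R1: [0, -8, 16/3]
R3 ← R3 − (3/8)·R2: [0, 0, 0]
2 nonzero rows, so rank(CB) = 2.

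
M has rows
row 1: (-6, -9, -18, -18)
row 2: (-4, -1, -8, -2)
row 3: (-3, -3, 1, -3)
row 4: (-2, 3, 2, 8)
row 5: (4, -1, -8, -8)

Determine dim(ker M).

0

Row reduce to echelon form.
R2 ← R2 − (2/3)·R1: [0, 5, 4, 10]
R3 ← R3 − (1/2)·R1: [0, 3/2, 10, 6]
R4 ← R4 − (1/3)·R1: [0, 6, 8, 14]
R5 ← R5 + (2/3)·R1: [0, -7, -20, -20]
R3 ← R3 − (3/10)·R2: [0, 0, 44/5, 3]
R4 ← R4 − (6/5)·R2: [0, 0, 16/5, 2]
R5 ← R5 + (7/5)·R2: [0, 0, -72/5, -6]
R4 ← R4 − (4/11)·R3: [0, 0, 0, 10/11]
R5 ← R5 + (18/11)·R3: [0, 0, 0, -12/11]
R5 ← R5 + (6/5)·R4: [0, 0, 0, 0]
4 nonzero rows, so rank(M) = 4.
M has 4 columns; by rank–nullity, nullity = 4 − 4 = 0.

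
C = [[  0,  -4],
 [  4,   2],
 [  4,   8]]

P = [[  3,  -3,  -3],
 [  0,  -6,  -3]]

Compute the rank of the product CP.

2

First compute CP:
[[  0,  24,  12],
 [ 12, -24, -18],
 [ 12, -60, -36]]
Now row reduce the product.
Swap R1 ↔ R2
R3 ← R3 − R1: [0, -36, -18]
R3 ← R3 + (3/2)·R2: [0, 0, 0]
2 nonzero rows, so rank(CP) = 2.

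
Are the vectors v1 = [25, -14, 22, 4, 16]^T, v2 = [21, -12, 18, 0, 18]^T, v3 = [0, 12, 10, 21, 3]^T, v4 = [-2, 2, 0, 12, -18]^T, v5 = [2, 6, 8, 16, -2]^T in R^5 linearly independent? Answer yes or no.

Form the matrix with these vectors as rows and row reduce.
R2 ← R2 − (21/25)·R1: [0, -6/25, -12/25, -84/25, 114/25]
R4 ← R4 + (2/25)·R1: [0, 22/25, 44/25, 308/25, -418/25]
R5 ← R5 − (2/25)·R1: [0, 178/25, 156/25, 392/25, -82/25]
R3 ← R3 + (50)·R2: [0, 0, -14, -147, 231]
R4 ← R4 + (11/3)·R2: [0, 0, 0, 0, 0]
R5 ← R5 + (89/3)·R2: [0, 0, -8, -84, 132]
R5 ← R5 − (4/7)·R3: [0, 0, 0, 0, 0]
3 nonzero rows, so the 5 vectors span a space of dimension 3.
Since 3 < 5, the vectors are linearly dependent.

no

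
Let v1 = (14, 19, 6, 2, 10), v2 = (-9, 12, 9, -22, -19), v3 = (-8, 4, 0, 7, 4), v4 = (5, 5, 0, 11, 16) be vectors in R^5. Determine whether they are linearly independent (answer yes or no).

Form the matrix with these vectors as rows and row reduce.
R2 ← R2 + (9/14)·R1: [0, 339/14, 90/7, -145/7, -88/7]
R3 ← R3 + (4/7)·R1: [0, 104/7, 24/7, 57/7, 68/7]
R4 ← R4 − (5/14)·R1: [0, -25/14, -15/7, 72/7, 87/7]
R3 ← R3 − (208/339)·R2: [0, 0, -504/113, 7069/339, 5908/339]
R4 ← R4 + (25/339)·R2: [0, 0, -135/113, 2969/339, 3899/339]
R4 ← R4 − (15/56)·R3: [0, 0, 0, 533/168, 41/6]
4 nonzero rows, so the 4 vectors span a space of dimension 4.
Since 4 = 4, the vectors are linearly independent.

yes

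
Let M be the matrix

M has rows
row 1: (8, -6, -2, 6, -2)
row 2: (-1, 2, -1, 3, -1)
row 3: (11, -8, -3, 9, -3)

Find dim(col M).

Row reduce to echelon form.
R2 ← R2 + (1/8)·R1: [0, 5/4, -5/4, 15/4, -5/4]
R3 ← R3 − (11/8)·R1: [0, 1/4, -1/4, 3/4, -1/4]
R3 ← R3 − (1/5)·R2: [0, 0, 0, 0, 0]
Echelon form has 2 nonzero rows, so rank(M) = 2.
The column space has dimension equal to the rank: 2.

2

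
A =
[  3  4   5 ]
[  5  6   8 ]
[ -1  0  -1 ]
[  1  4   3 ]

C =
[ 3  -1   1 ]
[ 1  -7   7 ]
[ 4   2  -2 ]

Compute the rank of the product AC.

First compute AC:
[[ 33, -21,  21],
 [ 53, -31,  31],
 [ -7,  -1,   1],
 [ 19, -23,  23]]
Now row reduce the product.
R2 ← R2 − (53/33)·R1: [0, 30/11, -30/11]
R3 ← R3 + (7/33)·R1: [0, -60/11, 60/11]
R4 ← R4 − (19/33)·R1: [0, -120/11, 120/11]
R3 ← R3 + (2)·R2: [0, 0, 0]
R4 ← R4 + (4)·R2: [0, 0, 0]
2 nonzero rows, so rank(AC) = 2.

2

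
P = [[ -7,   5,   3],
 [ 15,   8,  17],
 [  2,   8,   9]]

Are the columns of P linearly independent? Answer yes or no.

Row reduce P to echelon form.
R2 ← R2 + (15/7)·R1: [0, 131/7, 164/7]
R3 ← R3 + (2/7)·R1: [0, 66/7, 69/7]
R3 ← R3 − (66/131)·R2: [0, 0, -255/131]
3 pivots among 3 columns.
Every column is a pivot column, so the columns are linearly independent.

yes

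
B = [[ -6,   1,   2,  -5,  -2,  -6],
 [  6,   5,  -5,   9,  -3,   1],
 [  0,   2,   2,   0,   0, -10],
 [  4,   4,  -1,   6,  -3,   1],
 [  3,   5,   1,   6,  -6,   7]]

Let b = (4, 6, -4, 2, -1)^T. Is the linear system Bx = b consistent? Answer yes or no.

no

Row reduce the augmented matrix [B | b].
R2 ← R2 + R1: [0, 6, -3, 4, -5, -5, 10]
R4 ← R4 + (2/3)·R1: [0, 14/3, 1/3, 8/3, -13/3, -3, 14/3]
R5 ← R5 + (1/2)·R1: [0, 11/2, 2, 7/2, -7, 4, 1]
R3 ← R3 − (1/3)·R2: [0, 0, 3, -4/3, 5/3, -25/3, -22/3]
R4 ← R4 − (7/9)·R2: [0, 0, 8/3, -4/9, -4/9, 8/9, -28/9]
R5 ← R5 − (11/12)·R2: [0, 0, 19/4, -1/6, -29/12, 103/12, -49/6]
R4 ← R4 − (8/9)·R3: [0, 0, 0, 20/27, -52/27, 224/27, 92/27]
R5 ← R5 − (19/12)·R3: [0, 0, 0, 35/18, -91/18, 196/9, 31/9]
R5 ← R5 − (21/8)·R4: [0, 0, 0, 0, 0, 0, -11/2]
The echelon form has 5 nonzero rows; the last pivot sits in the augmented column, so rank(B) = 4 but rank([B|b]) = 5.
Since the ranks differ, the system is inconsistent.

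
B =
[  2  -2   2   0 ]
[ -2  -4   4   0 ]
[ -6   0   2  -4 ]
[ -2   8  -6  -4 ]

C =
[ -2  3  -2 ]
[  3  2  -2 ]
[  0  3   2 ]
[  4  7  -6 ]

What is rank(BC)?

First compute BC:
[[-10,   8,   4],
 [ -8,  -2,  20],
 [ -4, -40,  40],
 [ 12, -36,   0]]
Now row reduce the product.
R2 ← R2 − (4/5)·R1: [0, -42/5, 84/5]
R3 ← R3 − (2/5)·R1: [0, -216/5, 192/5]
R4 ← R4 + (6/5)·R1: [0, -132/5, 24/5]
R3 ← R3 − (36/7)·R2: [0, 0, -48]
R4 ← R4 − (22/7)·R2: [0, 0, -48]
R4 ← R4 − R3: [0, 0, 0]
3 nonzero rows, so rank(BC) = 3.

3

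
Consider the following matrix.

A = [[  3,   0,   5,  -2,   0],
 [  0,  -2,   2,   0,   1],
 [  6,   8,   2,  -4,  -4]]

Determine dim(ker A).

3

Row reduce to echelon form.
R3 ← R3 − (2)·R1: [0, 8, -8, 0, -4]
R3 ← R3 + (4)·R2: [0, 0, 0, 0, 0]
2 nonzero rows, so rank(A) = 2.
A has 5 columns; by rank–nullity, nullity = 5 − 2 = 3.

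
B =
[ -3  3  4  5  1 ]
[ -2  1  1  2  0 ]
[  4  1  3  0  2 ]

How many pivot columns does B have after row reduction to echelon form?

Row reduce to echelon form.
R2 ← R2 − (2/3)·R1: [0, -1, -5/3, -4/3, -2/3]
R3 ← R3 + (4/3)·R1: [0, 5, 25/3, 20/3, 10/3]
R3 ← R3 + (5)·R2: [0, 0, 0, 0, 0]
Echelon form has 2 nonzero rows, so rank(B) = 2.
Each nonzero row contributes one pivot column: 2 pivot columns.

2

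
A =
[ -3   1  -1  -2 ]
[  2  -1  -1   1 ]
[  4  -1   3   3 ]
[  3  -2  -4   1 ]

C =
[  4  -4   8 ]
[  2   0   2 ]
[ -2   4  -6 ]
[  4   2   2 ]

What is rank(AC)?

2

First compute AC:
[[-16,   4, -20],
 [ 12, -10,  22],
 [ 20,   2,  18],
 [ 20, -26,  46]]
Now row reduce the product.
R2 ← R2 + (3/4)·R1: [0, -7, 7]
R3 ← R3 + (5/4)·R1: [0, 7, -7]
R4 ← R4 + (5/4)·R1: [0, -21, 21]
R3 ← R3 + R2: [0, 0, 0]
R4 ← R4 − (3)·R2: [0, 0, 0]
2 nonzero rows, so rank(AC) = 2.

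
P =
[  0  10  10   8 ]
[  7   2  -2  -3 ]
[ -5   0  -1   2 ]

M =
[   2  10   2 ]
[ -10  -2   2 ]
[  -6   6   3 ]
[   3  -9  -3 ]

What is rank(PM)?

2

First compute PM:
[[-136, -32,  26],
 [ -3,  81,  21],
 [  2, -74, -19]]
Now row reduce the product.
R2 ← R2 − (3/136)·R1: [0, 1389/17, 1389/68]
R3 ← R3 + (1/68)·R1: [0, -1266/17, -633/34]
R3 ← R3 + (422/463)·R2: [0, 0, 0]
2 nonzero rows, so rank(PM) = 2.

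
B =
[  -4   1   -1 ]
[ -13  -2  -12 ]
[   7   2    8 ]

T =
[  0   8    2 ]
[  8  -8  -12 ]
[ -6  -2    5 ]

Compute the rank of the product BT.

First compute BT:
[[ 14, -38, -25],
 [ 56, -64, -62],
 [-32,  24,  30]]
Now row reduce the product.
R2 ← R2 − (4)·R1: [0, 88, 38]
R3 ← R3 + (16/7)·R1: [0, -440/7, -190/7]
R3 ← R3 + (5/7)·R2: [0, 0, 0]
2 nonzero rows, so rank(BT) = 2.

2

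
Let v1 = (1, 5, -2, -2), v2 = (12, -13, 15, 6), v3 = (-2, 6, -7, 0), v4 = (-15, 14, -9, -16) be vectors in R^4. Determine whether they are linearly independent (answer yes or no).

Form the matrix with these vectors as rows and row reduce.
R2 ← R2 − (12)·R1: [0, -73, 39, 30]
R3 ← R3 + (2)·R1: [0, 16, -11, -4]
R4 ← R4 + (15)·R1: [0, 89, -39, -46]
R3 ← R3 + (16/73)·R2: [0, 0, -179/73, 188/73]
R4 ← R4 + (89/73)·R2: [0, 0, 624/73, -688/73]
R4 ← R4 + (624/179)·R3: [0, 0, 0, -80/179]
4 nonzero rows, so the 4 vectors span a space of dimension 4.
Since 4 = 4, the vectors are linearly independent.

yes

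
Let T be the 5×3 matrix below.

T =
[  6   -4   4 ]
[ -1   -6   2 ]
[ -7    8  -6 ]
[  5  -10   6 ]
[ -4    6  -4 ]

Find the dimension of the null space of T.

Row reduce to echelon form.
R2 ← R2 + (1/6)·R1: [0, -20/3, 8/3]
R3 ← R3 + (7/6)·R1: [0, 10/3, -4/3]
R4 ← R4 − (5/6)·R1: [0, -20/3, 8/3]
R5 ← R5 + (2/3)·R1: [0, 10/3, -4/3]
R3 ← R3 + (1/2)·R2: [0, 0, 0]
R4 ← R4 − R2: [0, 0, 0]
R5 ← R5 + (1/2)·R2: [0, 0, 0]
2 nonzero rows, so rank(T) = 2.
T has 3 columns; by rank–nullity, nullity = 3 − 2 = 1.

1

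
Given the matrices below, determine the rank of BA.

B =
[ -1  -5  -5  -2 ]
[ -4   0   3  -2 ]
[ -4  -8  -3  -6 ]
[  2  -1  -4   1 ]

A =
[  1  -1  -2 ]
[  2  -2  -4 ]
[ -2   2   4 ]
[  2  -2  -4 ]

First compute BA:
[[ -5,   5,  10],
 [-14,  14,  28],
 [-26,  26,  52],
 [ 10, -10, -20]]
Now row reduce the product.
R2 ← R2 − (14/5)·R1: [0, 0, 0]
R3 ← R3 − (26/5)·R1: [0, 0, 0]
R4 ← R4 + (2)·R1: [0, 0, 0]
1 nonzero row, so rank(BA) = 1.

1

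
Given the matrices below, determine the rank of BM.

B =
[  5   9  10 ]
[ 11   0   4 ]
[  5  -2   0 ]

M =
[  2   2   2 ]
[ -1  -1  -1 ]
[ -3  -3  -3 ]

1

First compute BM:
[[-29, -29, -29],
 [ 10,  10,  10],
 [ 12,  12,  12]]
Now row reduce the product.
R2 ← R2 + (10/29)·R1: [0, 0, 0]
R3 ← R3 + (12/29)·R1: [0, 0, 0]
1 nonzero row, so rank(BM) = 1.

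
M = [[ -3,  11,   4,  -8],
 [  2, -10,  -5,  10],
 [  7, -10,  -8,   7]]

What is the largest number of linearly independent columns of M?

Row reduce to echelon form.
R2 ← R2 + (2/3)·R1: [0, -8/3, -7/3, 14/3]
R3 ← R3 + (7/3)·R1: [0, 47/3, 4/3, -35/3]
R3 ← R3 + (47/8)·R2: [0, 0, -99/8, 63/4]
Echelon form has 3 nonzero rows, so rank(M) = 3.
The rank gives the maximum number of linearly independent columns: 3.

3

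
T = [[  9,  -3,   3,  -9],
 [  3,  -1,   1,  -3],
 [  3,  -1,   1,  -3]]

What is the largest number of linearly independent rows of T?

1

Row reduce to echelon form.
R2 ← R2 − (1/3)·R1: [0, 0, 0, 0]
R3 ← R3 − (1/3)·R1: [0, 0, 0, 0]
Echelon form has 1 nonzero row, so rank(T) = 1.
The rank gives the maximum number of linearly independent rows: 1.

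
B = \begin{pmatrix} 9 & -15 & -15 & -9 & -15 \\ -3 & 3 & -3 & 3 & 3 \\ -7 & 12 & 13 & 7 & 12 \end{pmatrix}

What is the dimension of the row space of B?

Row reduce to echelon form.
R2 ← R2 + (1/3)·R1: [0, -2, -8, 0, -2]
R3 ← R3 + (7/9)·R1: [0, 1/3, 4/3, 0, 1/3]
R3 ← R3 + (1/6)·R2: [0, 0, 0, 0, 0]
Echelon form has 2 nonzero rows, so rank(B) = 2.
The row space has dimension equal to the rank: 2.

2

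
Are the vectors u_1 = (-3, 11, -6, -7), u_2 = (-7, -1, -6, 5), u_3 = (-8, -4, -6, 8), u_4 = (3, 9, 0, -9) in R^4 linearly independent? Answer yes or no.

no

Form the matrix with these vectors as rows and row reduce.
R2 ← R2 − (7/3)·R1: [0, -80/3, 8, 64/3]
R3 ← R3 − (8/3)·R1: [0, -100/3, 10, 80/3]
R4 ← R4 + R1: [0, 20, -6, -16]
R3 ← R3 − (5/4)·R2: [0, 0, 0, 0]
R4 ← R4 + (3/4)·R2: [0, 0, 0, 0]
2 nonzero rows, so the 4 vectors span a space of dimension 2.
Since 2 < 4, the vectors are linearly dependent.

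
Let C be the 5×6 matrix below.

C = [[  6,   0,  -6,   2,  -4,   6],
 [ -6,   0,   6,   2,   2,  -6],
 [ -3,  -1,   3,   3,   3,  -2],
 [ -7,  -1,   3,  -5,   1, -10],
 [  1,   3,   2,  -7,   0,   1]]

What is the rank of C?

Row reduce to echelon form.
R2 ← R2 + R1: [0, 0, 0, 4, -2, 0]
R3 ← R3 + (1/2)·R1: [0, -1, 0, 4, 1, 1]
R4 ← R4 + (7/6)·R1: [0, -1, -4, -8/3, -11/3, -3]
R5 ← R5 − (1/6)·R1: [0, 3, 3, -22/3, 2/3, 0]
Swap R2 ↔ R3
R4 ← R4 − R2: [0, 0, -4, -20/3, -14/3, -4]
R5 ← R5 + (3)·R2: [0, 0, 3, 14/3, 11/3, 3]
Swap R3 ↔ R4
R5 ← R5 + (3/4)·R3: [0, 0, 0, -1/3, 1/6, 0]
R5 ← R5 + (1/12)·R4: [0, 0, 0, 0, 0, 0]
Echelon form has 4 nonzero rows, so rank(C) = 4.

4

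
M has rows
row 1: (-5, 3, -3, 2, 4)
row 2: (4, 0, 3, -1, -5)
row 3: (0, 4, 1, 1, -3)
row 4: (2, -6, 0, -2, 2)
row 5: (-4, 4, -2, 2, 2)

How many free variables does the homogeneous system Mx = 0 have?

3

Row reduce to echelon form.
R2 ← R2 + (4/5)·R1: [0, 12/5, 3/5, 3/5, -9/5]
R4 ← R4 + (2/5)·R1: [0, -24/5, -6/5, -6/5, 18/5]
R5 ← R5 − (4/5)·R1: [0, 8/5, 2/5, 2/5, -6/5]
R3 ← R3 − (5/3)·R2: [0, 0, 0, 0, 0]
R4 ← R4 + (2)·R2: [0, 0, 0, 0, 0]
R5 ← R5 − (2/3)·R2: [0, 0, 0, 0, 0]
2 nonzero rows, so rank(M) = 2.
M has 5 columns; by rank–nullity, nullity = 5 − 2 = 3.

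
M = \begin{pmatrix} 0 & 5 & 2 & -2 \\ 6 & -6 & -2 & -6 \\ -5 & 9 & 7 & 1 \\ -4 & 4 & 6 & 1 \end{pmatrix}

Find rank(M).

Row reduce to echelon form.
Swap R1 ↔ R2
R3 ← R3 + (5/6)·R1: [0, 4, 16/3, -4]
R4 ← R4 + (2/3)·R1: [0, 0, 14/3, -3]
R3 ← R3 − (4/5)·R2: [0, 0, 56/15, -12/5]
R4 ← R4 − (5/4)·R3: [0, 0, 0, 0]
Echelon form has 3 nonzero rows, so rank(M) = 3.

3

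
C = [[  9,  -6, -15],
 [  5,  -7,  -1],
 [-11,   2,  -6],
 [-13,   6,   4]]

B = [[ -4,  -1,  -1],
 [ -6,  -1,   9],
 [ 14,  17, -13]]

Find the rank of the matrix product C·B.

First compute CB:
[[-210, -258, 132],
 [  8, -15, -55],
 [-52, -93, 107],
 [ 72,  75,  15]]
Now row reduce the product.
R2 ← R2 + (4/105)·R1: [0, -869/35, -1749/35]
R3 ← R3 − (26/105)·R1: [0, -1019/35, 2601/35]
R4 ← R4 + (12/35)·R1: [0, -471/35, 2109/35]
R3 ← R3 − (1019/869)·R2: [0, 0, 10500/79]
R4 ← R4 − (471/869)·R2: [0, 0, 6900/79]
R4 ← R4 − (23/35)·R3: [0, 0, 0]
3 nonzero rows, so rank(CB) = 3.

3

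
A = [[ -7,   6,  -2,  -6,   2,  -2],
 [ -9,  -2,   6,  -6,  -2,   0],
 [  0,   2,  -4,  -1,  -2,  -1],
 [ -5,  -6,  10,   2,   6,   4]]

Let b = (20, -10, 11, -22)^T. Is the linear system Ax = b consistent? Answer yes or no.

yes

Row reduce the augmented matrix [A | b].
R2 ← R2 − (9/7)·R1: [0, -68/7, 60/7, 12/7, -32/7, 18/7, -250/7]
R4 ← R4 − (5/7)·R1: [0, -72/7, 80/7, 44/7, 32/7, 38/7, -254/7]
R3 ← R3 + (7/34)·R2: [0, 0, -38/17, -11/17, -50/17, -8/17, 62/17]
R4 ← R4 − (18/17)·R2: [0, 0, 40/17, 76/17, 160/17, 46/17, 26/17]
R4 ← R4 + (20/19)·R3: [0, 0, 0, 72/19, 120/19, 42/19, 102/19]
The echelon form has 4 nonzero rows, and every pivot lies in the first 6 columns, so rank(A) = rank([A|b]) = 4.
The system is consistent.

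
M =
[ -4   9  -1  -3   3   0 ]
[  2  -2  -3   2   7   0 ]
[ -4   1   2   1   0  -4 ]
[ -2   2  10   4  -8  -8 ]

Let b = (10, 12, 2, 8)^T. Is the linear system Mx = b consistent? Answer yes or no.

yes

Row reduce the augmented matrix [M | b].
R2 ← R2 + (1/2)·R1: [0, 5/2, -7/2, 1/2, 17/2, 0, 17]
R3 ← R3 − R1: [0, -8, 3, 4, -3, -4, -8]
R4 ← R4 − (1/2)·R1: [0, -5/2, 21/2, 11/2, -19/2, -8, 3]
R3 ← R3 + (16/5)·R2: [0, 0, -41/5, 28/5, 121/5, -4, 232/5]
R4 ← R4 + R2: [0, 0, 7, 6, -1, -8, 20]
R4 ← R4 + (35/41)·R3: [0, 0, 0, 442/41, 806/41, -468/41, 2444/41]
The echelon form has 4 nonzero rows, and every pivot lies in the first 6 columns, so rank(M) = rank([M|b]) = 4.
The system is consistent.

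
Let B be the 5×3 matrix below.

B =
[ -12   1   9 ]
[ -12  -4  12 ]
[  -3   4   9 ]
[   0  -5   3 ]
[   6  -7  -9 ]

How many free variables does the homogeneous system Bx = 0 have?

Row reduce to echelon form.
R2 ← R2 − R1: [0, -5, 3]
R3 ← R3 − (1/4)·R1: [0, 15/4, 27/4]
R5 ← R5 + (1/2)·R1: [0, -13/2, -9/2]
R3 ← R3 + (3/4)·R2: [0, 0, 9]
R4 ← R4 − R2: [0, 0, 0]
R5 ← R5 − (13/10)·R2: [0, 0, -42/5]
R5 ← R5 + (14/15)·R3: [0, 0, 0]
3 nonzero rows, so rank(B) = 3.
B has 3 columns; by rank–nullity, nullity = 3 − 3 = 0.

0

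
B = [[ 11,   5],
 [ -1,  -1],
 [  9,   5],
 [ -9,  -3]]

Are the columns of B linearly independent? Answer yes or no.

Row reduce B to echelon form.
R2 ← R2 + (1/11)·R1: [0, -6/11]
R3 ← R3 − (9/11)·R1: [0, 10/11]
R4 ← R4 + (9/11)·R1: [0, 12/11]
R3 ← R3 + (5/3)·R2: [0, 0]
R4 ← R4 + (2)·R2: [0, 0]
2 pivots among 2 columns.
Every column is a pivot column, so the columns are linearly independent.

yes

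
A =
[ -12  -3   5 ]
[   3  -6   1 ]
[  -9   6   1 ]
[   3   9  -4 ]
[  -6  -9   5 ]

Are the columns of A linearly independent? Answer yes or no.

no

Row reduce A to echelon form.
R2 ← R2 + (1/4)·R1: [0, -27/4, 9/4]
R3 ← R3 − (3/4)·R1: [0, 33/4, -11/4]
R4 ← R4 + (1/4)·R1: [0, 33/4, -11/4]
R5 ← R5 − (1/2)·R1: [0, -15/2, 5/2]
R3 ← R3 + (11/9)·R2: [0, 0, 0]
R4 ← R4 + (11/9)·R2: [0, 0, 0]
R5 ← R5 − (10/9)·R2: [0, 0, 0]
2 pivots among 3 columns.
Only 2 < 3 pivot columns, so the columns are linearly dependent.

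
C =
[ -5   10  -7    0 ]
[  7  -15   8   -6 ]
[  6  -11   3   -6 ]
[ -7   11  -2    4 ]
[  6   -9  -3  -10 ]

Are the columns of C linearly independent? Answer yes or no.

Row reduce C to echelon form.
R2 ← R2 + (7/5)·R1: [0, -1, -9/5, -6]
R3 ← R3 + (6/5)·R1: [0, 1, -27/5, -6]
R4 ← R4 − (7/5)·R1: [0, -3, 39/5, 4]
R5 ← R5 + (6/5)·R1: [0, 3, -57/5, -10]
R3 ← R3 + R2: [0, 0, -36/5, -12]
R4 ← R4 − (3)·R2: [0, 0, 66/5, 22]
R5 ← R5 + (3)·R2: [0, 0, -84/5, -28]
R4 ← R4 + (11/6)·R3: [0, 0, 0, 0]
R5 ← R5 − (7/3)·R3: [0, 0, 0, 0]
3 pivots among 4 columns.
Only 3 < 4 pivot columns, so the columns are linearly dependent.

no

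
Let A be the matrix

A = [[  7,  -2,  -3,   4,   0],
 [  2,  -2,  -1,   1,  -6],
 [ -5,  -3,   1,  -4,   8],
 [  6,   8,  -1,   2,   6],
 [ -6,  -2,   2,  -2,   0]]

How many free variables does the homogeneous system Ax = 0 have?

1

Row reduce to echelon form.
R2 ← R2 − (2/7)·R1: [0, -10/7, -1/7, -1/7, -6]
R3 ← R3 + (5/7)·R1: [0, -31/7, -8/7, -8/7, 8]
R4 ← R4 − (6/7)·R1: [0, 68/7, 11/7, -10/7, 6]
R5 ← R5 + (6/7)·R1: [0, -26/7, -4/7, 10/7, 0]
R3 ← R3 − (31/10)·R2: [0, 0, -7/10, -7/10, 133/5]
R4 ← R4 + (34/5)·R2: [0, 0, 3/5, -12/5, -174/5]
R5 ← R5 − (13/5)·R2: [0, 0, -1/5, 9/5, 78/5]
R4 ← R4 + (6/7)·R3: [0, 0, 0, -3, -12]
R5 ← R5 − (2/7)·R3: [0, 0, 0, 2, 8]
R5 ← R5 + (2/3)·R4: [0, 0, 0, 0, 0]
4 nonzero rows, so rank(A) = 4.
A has 5 columns; by rank–nullity, nullity = 5 − 4 = 1.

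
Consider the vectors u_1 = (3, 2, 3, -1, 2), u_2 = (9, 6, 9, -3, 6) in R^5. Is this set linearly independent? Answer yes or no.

Form the matrix with these vectors as rows and row reduce.
R2 ← R2 − (3)·R1: [0, 0, 0, 0, 0]
1 nonzero row, so the 2 vectors span a space of dimension 1.
Since 1 < 2, the vectors are linearly dependent.

no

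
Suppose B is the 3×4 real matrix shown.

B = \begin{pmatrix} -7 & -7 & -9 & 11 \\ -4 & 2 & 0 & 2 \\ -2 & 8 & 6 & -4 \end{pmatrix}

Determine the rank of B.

2

Row reduce to echelon form.
R2 ← R2 − (4/7)·R1: [0, 6, 36/7, -30/7]
R3 ← R3 − (2/7)·R1: [0, 10, 60/7, -50/7]
R3 ← R3 − (5/3)·R2: [0, 0, 0, 0]
Echelon form has 2 nonzero rows, so rank(B) = 2.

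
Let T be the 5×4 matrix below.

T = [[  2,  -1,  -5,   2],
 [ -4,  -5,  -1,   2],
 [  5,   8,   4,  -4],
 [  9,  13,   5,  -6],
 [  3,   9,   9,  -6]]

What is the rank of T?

2

Row reduce to echelon form.
R2 ← R2 + (2)·R1: [0, -7, -11, 6]
R3 ← R3 − (5/2)·R1: [0, 21/2, 33/2, -9]
R4 ← R4 − (9/2)·R1: [0, 35/2, 55/2, -15]
R5 ← R5 − (3/2)·R1: [0, 21/2, 33/2, -9]
R3 ← R3 + (3/2)·R2: [0, 0, 0, 0]
R4 ← R4 + (5/2)·R2: [0, 0, 0, 0]
R5 ← R5 + (3/2)·R2: [0, 0, 0, 0]
Echelon form has 2 nonzero rows, so rank(T) = 2.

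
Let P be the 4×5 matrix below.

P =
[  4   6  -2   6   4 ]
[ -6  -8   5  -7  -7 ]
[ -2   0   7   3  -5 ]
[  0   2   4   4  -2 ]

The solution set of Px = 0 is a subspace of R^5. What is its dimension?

Row reduce to echelon form.
R2 ← R2 + (3/2)·R1: [0, 1, 2, 2, -1]
R3 ← R3 + (1/2)·R1: [0, 3, 6, 6, -3]
R3 ← R3 − (3)·R2: [0, 0, 0, 0, 0]
R4 ← R4 − (2)·R2: [0, 0, 0, 0, 0]
2 nonzero rows, so rank(P) = 2.
P has 5 columns; by rank–nullity, nullity = 5 − 2 = 3.

3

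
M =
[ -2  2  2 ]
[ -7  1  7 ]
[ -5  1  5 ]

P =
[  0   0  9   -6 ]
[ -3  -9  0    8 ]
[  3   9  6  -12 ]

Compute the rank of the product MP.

First compute MP:
[[  0,   0,  -6,   4],
 [ 18,  54, -21, -34],
 [ 12,  36, -15, -22]]
Now row reduce the product.
Swap R1 ↔ R2
R3 ← R3 − (2/3)·R1: [0, 0, -1, 2/3]
R3 ← R3 − (1/6)·R2: [0, 0, 0, 0]
2 nonzero rows, so rank(MP) = 2.

2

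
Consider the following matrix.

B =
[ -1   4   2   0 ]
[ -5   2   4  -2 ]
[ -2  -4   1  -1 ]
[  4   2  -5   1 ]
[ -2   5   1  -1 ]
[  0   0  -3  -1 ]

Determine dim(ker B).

1

Row reduce to echelon form.
R2 ← R2 − (5)·R1: [0, -18, -6, -2]
R3 ← R3 − (2)·R1: [0, -12, -3, -1]
R4 ← R4 + (4)·R1: [0, 18, 3, 1]
R5 ← R5 − (2)·R1: [0, -3, -3, -1]
R3 ← R3 − (2/3)·R2: [0, 0, 1, 1/3]
R4 ← R4 + R2: [0, 0, -3, -1]
R5 ← R5 − (1/6)·R2: [0, 0, -2, -2/3]
R4 ← R4 + (3)·R3: [0, 0, 0, 0]
R5 ← R5 + (2)·R3: [0, 0, 0, 0]
R6 ← R6 + (3)·R3: [0, 0, 0, 0]
3 nonzero rows, so rank(B) = 3.
B has 4 columns; by rank–nullity, nullity = 4 − 3 = 1.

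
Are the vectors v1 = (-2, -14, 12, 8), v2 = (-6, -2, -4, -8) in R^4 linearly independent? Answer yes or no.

yes

Form the matrix with these vectors as rows and row reduce.
R2 ← R2 − (3)·R1: [0, 40, -40, -32]
2 nonzero rows, so the 2 vectors span a space of dimension 2.
Since 2 = 2, the vectors are linearly independent.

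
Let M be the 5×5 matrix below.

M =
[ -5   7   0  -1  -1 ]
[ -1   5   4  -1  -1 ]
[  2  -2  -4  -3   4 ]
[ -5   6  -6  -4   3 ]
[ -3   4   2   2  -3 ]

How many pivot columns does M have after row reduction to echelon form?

Row reduce to echelon form.
R2 ← R2 − (1/5)·R1: [0, 18/5, 4, -4/5, -4/5]
R3 ← R3 + (2/5)·R1: [0, 4/5, -4, -17/5, 18/5]
R4 ← R4 − R1: [0, -1, -6, -3, 4]
R5 ← R5 − (3/5)·R1: [0, -1/5, 2, 13/5, -12/5]
R3 ← R3 − (2/9)·R2: [0, 0, -44/9, -29/9, 34/9]
R4 ← R4 + (5/18)·R2: [0, 0, -44/9, -29/9, 34/9]
R5 ← R5 + (1/18)·R2: [0, 0, 20/9, 23/9, -22/9]
R4 ← R4 − R3: [0, 0, 0, 0, 0]
R5 ← R5 + (5/11)·R3: [0, 0, 0, 12/11, -8/11]
Swap R4 ↔ R5
Echelon form has 4 nonzero rows, so rank(M) = 4.
Each nonzero row contributes one pivot column: 4 pivot columns.

4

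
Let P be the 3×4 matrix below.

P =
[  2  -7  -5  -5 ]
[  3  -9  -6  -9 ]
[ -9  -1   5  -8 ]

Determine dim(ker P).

1

Row reduce to echelon form.
R2 ← R2 − (3/2)·R1: [0, 3/2, 3/2, -3/2]
R3 ← R3 + (9/2)·R1: [0, -65/2, -35/2, -61/2]
R3 ← R3 + (65/3)·R2: [0, 0, 15, -63]
3 nonzero rows, so rank(P) = 3.
P has 4 columns; by rank–nullity, nullity = 4 − 3 = 1.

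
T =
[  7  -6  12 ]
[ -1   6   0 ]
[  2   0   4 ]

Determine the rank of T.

2

Row reduce to echelon form.
R2 ← R2 + (1/7)·R1: [0, 36/7, 12/7]
R3 ← R3 − (2/7)·R1: [0, 12/7, 4/7]
R3 ← R3 − (1/3)·R2: [0, 0, 0]
Echelon form has 2 nonzero rows, so rank(T) = 2.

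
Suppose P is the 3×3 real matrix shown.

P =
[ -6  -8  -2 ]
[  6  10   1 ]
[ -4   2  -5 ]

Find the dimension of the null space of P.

Row reduce to echelon form.
R2 ← R2 + R1: [0, 2, -1]
R3 ← R3 − (2/3)·R1: [0, 22/3, -11/3]
R3 ← R3 − (11/3)·R2: [0, 0, 0]
2 nonzero rows, so rank(P) = 2.
P has 3 columns; by rank–nullity, nullity = 3 − 2 = 1.

1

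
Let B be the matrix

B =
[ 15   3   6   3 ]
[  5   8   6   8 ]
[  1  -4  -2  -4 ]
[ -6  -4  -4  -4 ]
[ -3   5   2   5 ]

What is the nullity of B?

2

Row reduce to echelon form.
R2 ← R2 − (1/3)·R1: [0, 7, 4, 7]
R3 ← R3 − (1/15)·R1: [0, -21/5, -12/5, -21/5]
R4 ← R4 + (2/5)·R1: [0, -14/5, -8/5, -14/5]
R5 ← R5 + (1/5)·R1: [0, 28/5, 16/5, 28/5]
R3 ← R3 + (3/5)·R2: [0, 0, 0, 0]
R4 ← R4 + (2/5)·R2: [0, 0, 0, 0]
R5 ← R5 − (4/5)·R2: [0, 0, 0, 0]
2 nonzero rows, so rank(B) = 2.
B has 4 columns; by rank–nullity, nullity = 4 − 2 = 2.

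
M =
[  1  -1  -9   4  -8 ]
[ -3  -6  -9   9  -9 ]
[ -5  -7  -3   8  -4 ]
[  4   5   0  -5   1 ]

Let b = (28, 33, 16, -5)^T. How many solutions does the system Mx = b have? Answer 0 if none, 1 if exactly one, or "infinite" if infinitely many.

Row reduce the augmented matrix [M | b].
R2 ← R2 + (3)·R1: [0, -9, -36, 21, -33, 117]
R3 ← R3 + (5)·R1: [0, -12, -48, 28, -44, 156]
R4 ← R4 − (4)·R1: [0, 9, 36, -21, 33, -117]
R3 ← R3 − (4/3)·R2: [0, 0, 0, 0, 0, 0]
R4 ← R4 + R2: [0, 0, 0, 0, 0, 0]
The echelon form has 2 nonzero rows, and every pivot lies in the first 5 columns, so rank(M) = rank([M|b]) = 2.
The system is consistent.
rank = 2 < 5 unknowns, so there are infinitely many solutions.

infinite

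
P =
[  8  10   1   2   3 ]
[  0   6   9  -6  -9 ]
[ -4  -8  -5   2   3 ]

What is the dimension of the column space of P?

Row reduce to echelon form.
R3 ← R3 + (1/2)·R1: [0, -3, -9/2, 3, 9/2]
R3 ← R3 + (1/2)·R2: [0, 0, 0, 0, 0]
Echelon form has 2 nonzero rows, so rank(P) = 2.
The column space has dimension equal to the rank: 2.

2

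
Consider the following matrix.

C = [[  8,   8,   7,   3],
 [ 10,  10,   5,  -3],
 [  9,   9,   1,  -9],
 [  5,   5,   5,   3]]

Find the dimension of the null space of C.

Row reduce to echelon form.
R2 ← R2 − (5/4)·R1: [0, 0, -15/4, -27/4]
R3 ← R3 − (9/8)·R1: [0, 0, -55/8, -99/8]
R4 ← R4 − (5/8)·R1: [0, 0, 5/8, 9/8]
R3 ← R3 − (11/6)·R2: [0, 0, 0, 0]
R4 ← R4 + (1/6)·R2: [0, 0, 0, 0]
2 nonzero rows, so rank(C) = 2.
C has 4 columns; by rank–nullity, nullity = 4 − 2 = 2.

2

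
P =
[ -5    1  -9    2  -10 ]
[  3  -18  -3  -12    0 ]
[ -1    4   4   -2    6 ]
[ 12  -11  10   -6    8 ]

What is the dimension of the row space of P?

Row reduce to echelon form.
R2 ← R2 + (3/5)·R1: [0, -87/5, -42/5, -54/5, -6]
R3 ← R3 − (1/5)·R1: [0, 19/5, 29/5, -12/5, 8]
R4 ← R4 + (12/5)·R1: [0, -43/5, -58/5, -6/5, -16]
R3 ← R3 + (19/87)·R2: [0, 0, 115/29, -138/29, 194/29]
R4 ← R4 − (43/87)·R2: [0, 0, -216/29, 120/29, -378/29]
R4 ← R4 + (216/115)·R3: [0, 0, 0, -24/5, -54/115]
Echelon form has 4 nonzero rows, so rank(P) = 4.
The row space has dimension equal to the rank: 4.

4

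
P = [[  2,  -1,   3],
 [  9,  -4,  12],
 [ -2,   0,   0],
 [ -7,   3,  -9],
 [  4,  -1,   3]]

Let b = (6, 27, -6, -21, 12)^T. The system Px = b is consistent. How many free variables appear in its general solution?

Row reduce the augmented matrix [P | b].
R2 ← R2 − (9/2)·R1: [0, 1/2, -3/2, 0]
R3 ← R3 + R1: [0, -1, 3, 0]
R4 ← R4 + (7/2)·R1: [0, -1/2, 3/2, 0]
R5 ← R5 − (2)·R1: [0, 1, -3, 0]
R3 ← R3 + (2)·R2: [0, 0, 0, 0]
R4 ← R4 + R2: [0, 0, 0, 0]
R5 ← R5 − (2)·R2: [0, 0, 0, 0]
The echelon form has 2 nonzero rows, and every pivot lies in the first 3 columns, so rank(P) = rank([P|b]) = 2.
The system is consistent.
Free variables = (unknowns) − (rank) = 3 − 2 = 1.

1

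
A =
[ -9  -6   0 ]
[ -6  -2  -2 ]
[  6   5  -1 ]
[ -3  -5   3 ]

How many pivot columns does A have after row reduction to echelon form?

2

Row reduce to echelon form.
R2 ← R2 − (2/3)·R1: [0, 2, -2]
R3 ← R3 + (2/3)·R1: [0, 1, -1]
R4 ← R4 − (1/3)·R1: [0, -3, 3]
R3 ← R3 − (1/2)·R2: [0, 0, 0]
R4 ← R4 + (3/2)·R2: [0, 0, 0]
Echelon form has 2 nonzero rows, so rank(A) = 2.
Each nonzero row contributes one pivot column: 2 pivot columns.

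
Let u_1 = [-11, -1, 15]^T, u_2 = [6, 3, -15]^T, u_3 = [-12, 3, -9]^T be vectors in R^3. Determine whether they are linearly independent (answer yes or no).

Form the matrix with these vectors as rows and row reduce.
R2 ← R2 + (6/11)·R1: [0, 27/11, -75/11]
R3 ← R3 − (12/11)·R1: [0, 45/11, -279/11]
R3 ← R3 − (5/3)·R2: [0, 0, -14]
3 nonzero rows, so the 3 vectors span a space of dimension 3.
Since 3 = 3, the vectors are linearly independent.

yes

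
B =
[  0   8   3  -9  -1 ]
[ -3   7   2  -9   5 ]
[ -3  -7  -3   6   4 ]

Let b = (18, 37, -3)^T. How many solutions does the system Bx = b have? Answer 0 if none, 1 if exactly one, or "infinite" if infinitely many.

Row reduce the augmented matrix [B | b].
Swap R1 ↔ R2
R3 ← R3 − R1: [0, -14, -5, 15, -1, -40]
R3 ← R3 + (7/4)·R2: [0, 0, 1/4, -3/4, -11/4, -17/2]
The echelon form has 3 nonzero rows, and every pivot lies in the first 5 columns, so rank(B) = rank([B|b]) = 3.
The system is consistent.
rank = 3 < 5 unknowns, so there are infinitely many solutions.

infinite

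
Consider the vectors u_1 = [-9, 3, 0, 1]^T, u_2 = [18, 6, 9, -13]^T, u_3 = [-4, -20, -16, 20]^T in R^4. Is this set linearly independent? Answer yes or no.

Form the matrix with these vectors as rows and row reduce.
R2 ← R2 + (2)·R1: [0, 12, 9, -11]
R3 ← R3 − (4/9)·R1: [0, -64/3, -16, 176/9]
R3 ← R3 + (16/9)·R2: [0, 0, 0, 0]
2 nonzero rows, so the 3 vectors span a space of dimension 2.
Since 2 < 3, the vectors are linearly dependent.

no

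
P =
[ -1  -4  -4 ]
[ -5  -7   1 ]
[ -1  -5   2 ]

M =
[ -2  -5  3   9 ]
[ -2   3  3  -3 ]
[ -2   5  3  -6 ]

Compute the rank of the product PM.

2

First compute PM:
[[ 18, -27, -27,  27],
 [ 22,   9, -33, -30],
 [  8,   0, -12,  -6]]
Now row reduce the product.
R2 ← R2 − (11/9)·R1: [0, 42, 0, -63]
R3 ← R3 − (4/9)·R1: [0, 12, 0, -18]
R3 ← R3 − (2/7)·R2: [0, 0, 0, 0]
2 nonzero rows, so rank(PM) = 2.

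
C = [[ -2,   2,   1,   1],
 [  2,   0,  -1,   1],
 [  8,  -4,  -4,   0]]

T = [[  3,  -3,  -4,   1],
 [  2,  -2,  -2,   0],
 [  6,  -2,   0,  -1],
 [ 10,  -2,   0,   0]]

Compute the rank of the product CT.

2

First compute CT:
[[ 14,  -2,   4,  -3],
 [ 10,  -6,  -8,   3],
 [ -8,  -8, -24,  12]]
Now row reduce the product.
R2 ← R2 − (5/7)·R1: [0, -32/7, -76/7, 36/7]
R3 ← R3 + (4/7)·R1: [0, -64/7, -152/7, 72/7]
R3 ← R3 − (2)·R2: [0, 0, 0, 0]
2 nonzero rows, so rank(CT) = 2.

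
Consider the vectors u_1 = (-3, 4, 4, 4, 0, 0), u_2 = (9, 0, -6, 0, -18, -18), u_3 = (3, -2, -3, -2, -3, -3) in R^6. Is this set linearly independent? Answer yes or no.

no

Form the matrix with these vectors as rows and row reduce.
R2 ← R2 + (3)·R1: [0, 12, 6, 12, -18, -18]
R3 ← R3 + R1: [0, 2, 1, 2, -3, -3]
R3 ← R3 − (1/6)·R2: [0, 0, 0, 0, 0, 0]
2 nonzero rows, so the 3 vectors span a space of dimension 2.
Since 2 < 3, the vectors are linearly dependent.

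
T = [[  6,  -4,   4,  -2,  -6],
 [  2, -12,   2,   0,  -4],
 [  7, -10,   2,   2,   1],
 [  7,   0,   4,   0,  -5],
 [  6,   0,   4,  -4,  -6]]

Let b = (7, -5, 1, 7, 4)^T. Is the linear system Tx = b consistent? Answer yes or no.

Row reduce the augmented matrix [T | b].
R2 ← R2 − (1/3)·R1: [0, -32/3, 2/3, 2/3, -2, -22/3]
R3 ← R3 − (7/6)·R1: [0, -16/3, -8/3, 13/3, 8, -43/6]
R4 ← R4 − (7/6)·R1: [0, 14/3, -2/3, 7/3, 2, -7/6]
R5 ← R5 − R1: [0, 4, 0, -2, 0, -3]
R3 ← R3 − (1/2)·R2: [0, 0, -3, 4, 9, -7/2]
R4 ← R4 + (7/16)·R2: [0, 0, -3/8, 21/8, 9/8, -35/8]
R5 ← R5 + (3/8)·R2: [0, 0, 1/4, -7/4, -3/4, -23/4]
R4 ← R4 − (1/8)·R3: [0, 0, 0, 17/8, 0, -63/16]
R5 ← R5 + (1/12)·R3: [0, 0, 0, -17/12, 0, -145/24]
R5 ← R5 + (2/3)·R4: [0, 0, 0, 0, 0, -26/3]
The echelon form has 5 nonzero rows; the last pivot sits in the augmented column, so rank(T) = 4 but rank([T|b]) = 5.
Since the ranks differ, the system is inconsistent.

no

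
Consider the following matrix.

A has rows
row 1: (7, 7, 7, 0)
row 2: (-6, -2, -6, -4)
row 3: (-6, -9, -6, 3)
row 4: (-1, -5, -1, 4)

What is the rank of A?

Row reduce to echelon form.
R2 ← R2 + (6/7)·R1: [0, 4, 0, -4]
R3 ← R3 + (6/7)·R1: [0, -3, 0, 3]
R4 ← R4 + (1/7)·R1: [0, -4, 0, 4]
R3 ← R3 + (3/4)·R2: [0, 0, 0, 0]
R4 ← R4 + R2: [0, 0, 0, 0]
Echelon form has 2 nonzero rows, so rank(A) = 2.

2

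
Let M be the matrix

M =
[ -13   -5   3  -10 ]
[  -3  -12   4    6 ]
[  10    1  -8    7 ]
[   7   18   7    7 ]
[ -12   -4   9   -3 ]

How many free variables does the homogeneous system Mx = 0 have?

Row reduce to echelon form.
R2 ← R2 − (3/13)·R1: [0, -141/13, 43/13, 108/13]
R3 ← R3 + (10/13)·R1: [0, -37/13, -74/13, -9/13]
R4 ← R4 + (7/13)·R1: [0, 199/13, 112/13, 21/13]
R5 ← R5 − (12/13)·R1: [0, 8/13, 81/13, 81/13]
R3 ← R3 − (37/141)·R2: [0, 0, -925/141, -135/47]
R4 ← R4 + (199/141)·R2: [0, 0, 1873/141, 627/47]
R5 ← R5 + (8/141)·R2: [0, 0, 905/141, 315/47]
R4 ← R4 + (1873/925)·R3: [0, 0, 0, 1392/185]
R5 ← R5 + (181/185)·R3: [0, 0, 0, 144/37]
R5 ← R5 − (15/29)·R4: [0, 0, 0, 0]
4 nonzero rows, so rank(M) = 4.
M has 4 columns; by rank–nullity, nullity = 4 − 4 = 0.

0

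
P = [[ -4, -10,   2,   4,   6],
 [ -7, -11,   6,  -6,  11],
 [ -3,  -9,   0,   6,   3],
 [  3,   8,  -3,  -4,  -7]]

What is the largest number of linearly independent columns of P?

3

Row reduce to echelon form.
R2 ← R2 − (7/4)·R1: [0, 13/2, 5/2, -13, 1/2]
R3 ← R3 − (3/4)·R1: [0, -3/2, -3/2, 3, -3/2]
R4 ← R4 + (3/4)·R1: [0, 1/2, -3/2, -1, -5/2]
R3 ← R3 + (3/13)·R2: [0, 0, -12/13, 0, -18/13]
R4 ← R4 − (1/13)·R2: [0, 0, -22/13, 0, -33/13]
R4 ← R4 − (11/6)·R3: [0, 0, 0, 0, 0]
Echelon form has 3 nonzero rows, so rank(P) = 3.
The rank gives the maximum number of linearly independent columns: 3.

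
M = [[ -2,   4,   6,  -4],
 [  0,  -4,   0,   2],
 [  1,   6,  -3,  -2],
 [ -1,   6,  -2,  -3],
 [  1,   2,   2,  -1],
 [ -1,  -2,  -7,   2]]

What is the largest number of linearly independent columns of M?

3

Row reduce to echelon form.
R3 ← R3 + (1/2)·R1: [0, 8, 0, -4]
R4 ← R4 − (1/2)·R1: [0, 4, -5, -1]
R5 ← R5 + (1/2)·R1: [0, 4, 5, -3]
R6 ← R6 − (1/2)·R1: [0, -4, -10, 4]
R3 ← R3 + (2)·R2: [0, 0, 0, 0]
R4 ← R4 + R2: [0, 0, -5, 1]
R5 ← R5 + R2: [0, 0, 5, -1]
R6 ← R6 − R2: [0, 0, -10, 2]
Swap R3 ↔ R4
R5 ← R5 + R3: [0, 0, 0, 0]
R6 ← R6 − (2)·R3: [0, 0, 0, 0]
Echelon form has 3 nonzero rows, so rank(M) = 3.
The rank gives the maximum number of linearly independent columns: 3.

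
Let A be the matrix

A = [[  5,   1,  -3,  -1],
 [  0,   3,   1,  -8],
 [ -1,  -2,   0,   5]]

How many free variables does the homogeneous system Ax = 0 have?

2

Row reduce to echelon form.
R3 ← R3 + (1/5)·R1: [0, -9/5, -3/5, 24/5]
R3 ← R3 + (3/5)·R2: [0, 0, 0, 0]
2 nonzero rows, so rank(A) = 2.
A has 4 columns; by rank–nullity, nullity = 4 − 2 = 2.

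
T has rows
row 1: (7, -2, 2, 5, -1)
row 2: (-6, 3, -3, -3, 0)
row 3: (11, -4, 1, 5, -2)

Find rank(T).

3

Row reduce to echelon form.
R2 ← R2 + (6/7)·R1: [0, 9/7, -9/7, 9/7, -6/7]
R3 ← R3 − (11/7)·R1: [0, -6/7, -15/7, -20/7, -3/7]
R3 ← R3 + (2/3)·R2: [0, 0, -3, -2, -1]
Echelon form has 3 nonzero rows, so rank(T) = 3.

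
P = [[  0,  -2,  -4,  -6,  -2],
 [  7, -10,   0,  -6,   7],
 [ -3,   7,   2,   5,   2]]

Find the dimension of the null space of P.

Row reduce to echelon form.
Swap R1 ↔ R2
R3 ← R3 + (3/7)·R1: [0, 19/7, 2, 17/7, 5]
R3 ← R3 + (19/14)·R2: [0, 0, -24/7, -40/7, 16/7]
3 nonzero rows, so rank(P) = 3.
P has 5 columns; by rank–nullity, nullity = 5 − 3 = 2.

2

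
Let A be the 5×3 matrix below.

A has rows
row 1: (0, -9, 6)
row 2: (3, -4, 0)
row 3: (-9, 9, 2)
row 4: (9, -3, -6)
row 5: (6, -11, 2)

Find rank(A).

Row reduce to echelon form.
Swap R1 ↔ R2
R3 ← R3 + (3)·R1: [0, -3, 2]
R4 ← R4 − (3)·R1: [0, 9, -6]
R5 ← R5 − (2)·R1: [0, -3, 2]
R3 ← R3 − (1/3)·R2: [0, 0, 0]
R4 ← R4 + R2: [0, 0, 0]
R5 ← R5 − (1/3)·R2: [0, 0, 0]
Echelon form has 2 nonzero rows, so rank(A) = 2.

2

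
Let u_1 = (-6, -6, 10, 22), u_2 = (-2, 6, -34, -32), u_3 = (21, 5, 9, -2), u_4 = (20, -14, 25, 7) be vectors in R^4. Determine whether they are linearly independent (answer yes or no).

Form the matrix with these vectors as rows and row reduce.
R2 ← R2 − (1/3)·R1: [0, 8, -112/3, -118/3]
R3 ← R3 + (7/2)·R1: [0, -16, 44, 75]
R4 ← R4 + (10/3)·R1: [0, -34, 175/3, 241/3]
R3 ← R3 + (2)·R2: [0, 0, -92/3, -11/3]
R4 ← R4 + (17/4)·R2: [0, 0, -301/3, -521/6]
R4 ← R4 − (301/92)·R3: [0, 0, 0, -6885/92]
4 nonzero rows, so the 4 vectors span a space of dimension 4.
Since 4 = 4, the vectors are linearly independent.

yes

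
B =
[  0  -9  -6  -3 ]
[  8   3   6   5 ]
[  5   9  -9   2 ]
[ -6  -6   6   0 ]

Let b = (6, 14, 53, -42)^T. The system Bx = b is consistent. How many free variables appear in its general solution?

0

Row reduce the augmented matrix [B | b].
Swap R1 ↔ R2
R3 ← R3 − (5/8)·R1: [0, 57/8, -51/4, -9/8, 177/4]
R4 ← R4 + (3/4)·R1: [0, -15/4, 21/2, 15/4, -63/2]
R3 ← R3 + (19/24)·R2: [0, 0, -35/2, -7/2, 49]
R4 ← R4 − (5/12)·R2: [0, 0, 13, 5, -34]
R4 ← R4 + (26/35)·R3: [0, 0, 0, 12/5, 12/5]
The echelon form has 4 nonzero rows, and every pivot lies in the first 4 columns, so rank(B) = rank([B|b]) = 4.
The system is consistent.
Free variables = (unknowns) − (rank) = 4 − 4 = 0.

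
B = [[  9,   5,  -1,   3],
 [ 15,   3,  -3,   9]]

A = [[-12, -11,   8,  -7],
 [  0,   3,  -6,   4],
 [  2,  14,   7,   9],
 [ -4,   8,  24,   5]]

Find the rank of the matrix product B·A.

2

First compute BA:
[[-122, -74, 107, -37],
 [-222, -126, 297, -75]]
Now row reduce the product.
R2 ← R2 − (111/61)·R1: [0, 528/61, 6240/61, -468/61]
2 nonzero rows, so rank(BA) = 2.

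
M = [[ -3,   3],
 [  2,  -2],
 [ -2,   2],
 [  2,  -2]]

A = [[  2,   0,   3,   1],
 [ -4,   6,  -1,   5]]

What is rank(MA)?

1

First compute MA:
[[-18,  18, -12,  12],
 [ 12, -12,   8,  -8],
 [-12,  12,  -8,   8],
 [ 12, -12,   8,  -8]]
Now row reduce the product.
R2 ← R2 + (2/3)·R1: [0, 0, 0, 0]
R3 ← R3 − (2/3)·R1: [0, 0, 0, 0]
R4 ← R4 + (2/3)·R1: [0, 0, 0, 0]
1 nonzero row, so rank(MA) = 1.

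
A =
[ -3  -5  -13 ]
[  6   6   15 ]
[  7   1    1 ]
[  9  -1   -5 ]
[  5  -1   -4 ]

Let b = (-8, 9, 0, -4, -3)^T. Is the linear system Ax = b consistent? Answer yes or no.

Row reduce the augmented matrix [A | b].
R2 ← R2 + (2)·R1: [0, -4, -11, -7]
R3 ← R3 + (7/3)·R1: [0, -32/3, -88/3, -56/3]
R4 ← R4 + (3)·R1: [0, -16, -44, -28]
R5 ← R5 + (5/3)·R1: [0, -28/3, -77/3, -49/3]
R3 ← R3 − (8/3)·R2: [0, 0, 0, 0]
R4 ← R4 − (4)·R2: [0, 0, 0, 0]
R5 ← R5 − (7/3)·R2: [0, 0, 0, 0]
The echelon form has 2 nonzero rows, and every pivot lies in the first 3 columns, so rank(A) = rank([A|b]) = 2.
The system is consistent.

yes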